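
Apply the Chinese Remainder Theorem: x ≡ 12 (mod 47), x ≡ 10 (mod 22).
670

Using Chinese Remainder Theorem:
M = 47 × 22 = 1034
M1 = 22, M2 = 47
y1 = 22^(-1) mod 47 = 15
y2 = 47^(-1) mod 22 = 15
x = (12×22×15 + 10×47×15) mod 1034 = 670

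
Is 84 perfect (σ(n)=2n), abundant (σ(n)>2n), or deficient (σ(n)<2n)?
abundant

Proper divisors of 84: sum = 1 + 2 + 3 + 4 + 6 + 7 + 12 + 14 + 21 + 28 + 42 = 140
Since 140 > 84, 84 is abundant.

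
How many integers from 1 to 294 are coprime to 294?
84

294 = 2 × 3 × 7^2
φ(n) = n × ∏(1 - 1/p) for each prime p dividing n
φ(294) = 294 × (1 - 1/2) × (1 - 1/3) × (1 - 1/7) = 84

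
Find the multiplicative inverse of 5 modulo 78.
47

gcd(5, 78) = 1, so the inverse exists.
Extended Euclidean algorithm on (78, 5):
78 = 15 × 5 + 3  ⟹  3 = (1)·78 + (-15)·5
5 = 1 × 3 + 2  ⟹  2 = (-1)·78 + (16)·5
3 = 1 × 2 + 1  ⟹  1 = (2)·78 + (-31)·5
So (-31)·5 ≡ 1 (mod 78), i.e. 5^(-1) ≡ -31 ≡ 47 (mod 78).
Check: 5 × 47 = 235 ≡ 1 (mod 78)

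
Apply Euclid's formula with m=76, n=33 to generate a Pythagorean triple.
(4687, 5016, 6865)

Euclid's formula: a = m² - n², b = 2mn, c = m² + n²
m = 76, n = 33
a = 76² - 33² = 5776 - 1089 = 4687
b = 2 × 76 × 33 = 5016
c = 76² + 33² = 5776 + 1089 = 6865
Verification: 4687² + 5016² = 21967969 + 25160256 = 47128225 = 6865² ✓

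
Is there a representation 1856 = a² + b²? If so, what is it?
16² + 40² (a=16, b=40)

Factorization: 1856 = 2^6 × 29
By Fermat: n is sum of two squares iff every prime p ≡ 3 (mod 4) appears to even power.
All primes ≡ 3 (mod 4) appear to even power.
Search a = 0, 1, 2, … for 1856 - a² a perfect square: first hit at a = 16: 1856 - 256 = 1600 = 40².
1856 = 16² + 40² = 256 + 1600 ✓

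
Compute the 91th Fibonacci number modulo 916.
261

Matrix identity: Q^n = [[F_(n+1), F_n], [F_n, F_(n-1)]] with Q = [[1,1],[1,0]].
n = 91 = 1011011₂. Square-and-multiply, entries mod 916:
Q^1 = [[1,1],[1,0]]
Q^2 = (Q^1)² = [[2,1],[1,1]]
Q^5 = (Q^2)²·Q = [[8,5],[5,3]]
Q^11 = (Q^5)²·Q = [[144,89],[89,55]]
Q^22 = (Q^11)² = [[261,307],[307,870]]
Q^45 = (Q^22)²·Q = [[291,238],[238,53]]
Q^91 = (Q^45)²·Q = [[609,261],[261,348]]
F_91 mod 916 = Q^91[0][1] = 261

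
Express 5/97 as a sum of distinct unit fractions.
1/20 + 1/647 + 1/1255180

Greedy algorithm:
5/97: ceiling(97/5) = 20, use 1/20
3/1940: ceiling(1940/3) = 647, use 1/647
1/1255180: ceiling(1255180/1) = 1255180, use 1/1255180
Result: 5/97 = 1/20 + 1/647 + 1/1255180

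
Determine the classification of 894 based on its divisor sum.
abundant

Proper divisors of 894: sum = 1 + 2 + 3 + 6 + 149 + 298 + 447 = 906
Since 906 > 894, 894 is abundant.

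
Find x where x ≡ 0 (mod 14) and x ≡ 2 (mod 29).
350

Using Chinese Remainder Theorem:
M = 14 × 29 = 406
M1 = 29, M2 = 14
y1 = 29^(-1) mod 14 = 1
y2 = 14^(-1) mod 29 = 27
x = (0×29×1 + 2×14×27) mod 406 = 350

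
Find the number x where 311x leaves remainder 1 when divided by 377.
337

gcd(311, 377) = 1, so the inverse exists.
Extended Euclidean algorithm on (377, 311):
377 = 1 × 311 + 66  ⟹  66 = (1)·377 + (-1)·311
311 = 4 × 66 + 47  ⟹  47 = (-4)·377 + (5)·311
66 = 1 × 47 + 19  ⟹  19 = (5)·377 + (-6)·311
47 = 2 × 19 + 9  ⟹  9 = (-14)·377 + (17)·311
19 = 2 × 9 + 1  ⟹  1 = (33)·377 + (-40)·311
So (-40)·311 ≡ 1 (mod 377), i.e. 311^(-1) ≡ -40 ≡ 337 (mod 377).
Check: 311 × 337 = 104807 ≡ 1 (mod 377)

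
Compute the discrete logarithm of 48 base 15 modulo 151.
127

Baby-step giant-step with step n = ⌈√151⌉ = 13.
Baby steps 15^j mod 151 (j:value) for j=0..12: 0:1, 1:15, 2:74, 3:53, 4:40, 5:147, 6:91, 7:6, 8:90, 9:142, 10:16, 11:89, 12:127.
Giant-step multiplier: 15^(-13) ≡ 15^(150-13) = 15^137 ≡ 13 (mod 151).
Giant steps γ_i = 48·13^i mod 151: γ_0=48, γ_1=20, γ_2=109, γ_3=58, γ_4=150, γ_5=138, γ_6=133, γ_7=68, γ_8=129, γ_9=16 (in table at j=10).
x = i·n + j = 9·13 + 10 = 127.
Check: 15^127 ≡ 48 (mod 151).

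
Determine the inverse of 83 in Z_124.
3

gcd(83, 124) = 1, so the inverse exists.
Extended Euclidean algorithm on (124, 83):
124 = 1 × 83 + 41  ⟹  41 = (1)·124 + (-1)·83
83 = 2 × 41 + 1  ⟹  1 = (-2)·124 + (3)·83
So (3)·83 ≡ 1 (mod 124), i.e. 83^(-1) ≡ 3 (mod 124).
Check: 83 × 3 = 249 ≡ 1 (mod 124)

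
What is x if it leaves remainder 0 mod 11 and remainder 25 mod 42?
319

Using Chinese Remainder Theorem:
M = 11 × 42 = 462
M1 = 42, M2 = 11
y1 = 42^(-1) mod 11 = 5
y2 = 11^(-1) mod 42 = 23
x = (0×42×5 + 25×11×23) mod 462 = 319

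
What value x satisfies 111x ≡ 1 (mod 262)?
203

gcd(111, 262) = 1, so the inverse exists.
Extended Euclidean algorithm on (262, 111):
262 = 2 × 111 + 40  ⟹  40 = (1)·262 + (-2)·111
111 = 2 × 40 + 31  ⟹  31 = (-2)·262 + (5)·111
40 = 1 × 31 + 9  ⟹  9 = (3)·262 + (-7)·111
31 = 3 × 9 + 4  ⟹  4 = (-11)·262 + (26)·111
9 = 2 × 4 + 1  ⟹  1 = (25)·262 + (-59)·111
So (-59)·111 ≡ 1 (mod 262), i.e. 111^(-1) ≡ -59 ≡ 203 (mod 262).
Check: 111 × 203 = 22533 ≡ 1 (mod 262)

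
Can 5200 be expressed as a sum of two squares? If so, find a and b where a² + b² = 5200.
4² + 72² (a=4, b=72)

Factorization: 5200 = 2^4 × 5^2 × 13
By Fermat: n is sum of two squares iff every prime p ≡ 3 (mod 4) appears to even power.
All primes ≡ 3 (mod 4) appear to even power.
Search a = 0, 1, 2, … for 5200 - a² a perfect square: first hit at a = 4: 5200 - 16 = 5184 = 72².
5200 = 4² + 72² = 16 + 5184 ✓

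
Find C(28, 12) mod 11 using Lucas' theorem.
1

Using Lucas' theorem:
Write n=28 and k=12 in base 11:
n in base 11: [2, 6]
k in base 11: [1, 1]
C(28,12) mod 11 = ∏ C(n_i, k_i) mod 11
Digit binomials (mod 11): C(2,1) = 2; C(6,1) = 6
Product: 2 × 6 = 12 ≡ 1 (mod 11)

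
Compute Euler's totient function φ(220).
80

220 = 2^2 × 5 × 11
φ(n) = n × ∏(1 - 1/p) for each prime p dividing n
φ(220) = 220 × (1 - 1/2) × (1 - 1/5) × (1 - 1/11) = 80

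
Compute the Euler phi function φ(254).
126

254 = 2 × 127
φ(n) = n × ∏(1 - 1/p) for each prime p dividing n
φ(254) = 254 × (1 - 1/2) × (1 - 1/127) = 126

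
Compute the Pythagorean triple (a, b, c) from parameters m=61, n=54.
(805, 6588, 6637)

Euclid's formula: a = m² - n², b = 2mn, c = m² + n²
m = 61, n = 54
a = 61² - 54² = 3721 - 2916 = 805
b = 2 × 61 × 54 = 6588
c = 61² + 54² = 3721 + 2916 = 6637
Verification: 805² + 6588² = 648025 + 43401744 = 44049769 = 6637² ✓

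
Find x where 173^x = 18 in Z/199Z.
36

Baby-step giant-step with step n = ⌈√199⌉ = 15.
Baby steps 173^j mod 199 (j:value) for j=0..14: 0:1, 1:173, 2:79, 3:135, 4:72, 5:118, 6:116, 7:168, 8:10, 9:138, 10:193, 11:156, 12:123, 13:185, 14:165.
Giant-step multiplier: 173^(-15) ≡ 173^(198-15) = 173^183 ≡ 147 (mod 199).
Giant steps γ_i = 18·147^i mod 199: γ_0=18, γ_1=59, γ_2=116 (in table at j=6).
x = i·n + j = 2·15 + 6 = 36.
Check: 173^36 ≡ 18 (mod 199).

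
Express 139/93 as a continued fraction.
[1; 2, 46]

Euclidean algorithm steps:
139 = 1 × 93 + 46
93 = 2 × 46 + 1
46 = 46 × 1 + 0
Continued fraction: [1; 2, 46]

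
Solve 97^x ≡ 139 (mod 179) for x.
30

Baby-step giant-step with step n = ⌈√179⌉ = 14.
Baby steps 97^j mod 179 (j:value) for j=0..13: 0:1, 1:97, 2:101, 3:131, 4:177, 5:164, 6:156, 7:96, 8:4, 9:30, 10:46, 11:166, 12:171, 13:119.
Giant-step multiplier: 97^(-14) ≡ 97^(178-14) = 97^164 ≡ 107 (mod 179).
Giant steps γ_i = 139·107^i mod 179: γ_0=139, γ_1=16, γ_2=101 (in table at j=2).
x = i·n + j = 2·14 + 2 = 30.
Check: 97^30 ≡ 139 (mod 179).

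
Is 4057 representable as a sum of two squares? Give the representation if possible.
24² + 59² (a=24, b=59)

Factorization: 4057 = 4057
By Fermat: n is sum of two squares iff every prime p ≡ 3 (mod 4) appears to even power.
All primes ≡ 3 (mod 4) appear to even power.
Search a = 0, 1, 2, … for 4057 - a² a perfect square: first hit at a = 24: 4057 - 576 = 3481 = 59².
4057 = 24² + 59² = 576 + 3481 ✓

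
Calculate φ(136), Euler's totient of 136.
64

136 = 2^3 × 17
φ(n) = n × ∏(1 - 1/p) for each prime p dividing n
φ(136) = 136 × (1 - 1/2) × (1 - 1/17) = 64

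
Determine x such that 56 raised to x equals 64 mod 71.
24

Baby-step giant-step with step n = ⌈√71⌉ = 9.
Baby steps 56^j mod 71 (j:value) for j=0..8: 0:1, 1:56, 2:12, 3:33, 4:2, 5:41, 6:24, 7:66, 8:4.
Giant-step multiplier: 56^(-9) ≡ 56^(70-9) = 56^61 ≡ 13 (mod 71).
Giant steps γ_i = 64·13^i mod 71: γ_0=64, γ_1=51, γ_2=24 (in table at j=6).
x = i·n + j = 2·9 + 6 = 24.
Check: 56^24 ≡ 64 (mod 71).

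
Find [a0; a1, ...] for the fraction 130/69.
[1; 1, 7, 1, 1, 1, 2]

Euclidean algorithm steps:
130 = 1 × 69 + 61
69 = 1 × 61 + 8
61 = 7 × 8 + 5
8 = 1 × 5 + 3
5 = 1 × 3 + 2
3 = 1 × 2 + 1
2 = 2 × 1 + 0
Continued fraction: [1; 1, 7, 1, 1, 1, 2]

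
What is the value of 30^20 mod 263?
102

Repeated squaring. Binary of 20 = 10100.
30^1 ≡ 30 (mod 263); 30^2 ≡ 111 (mod 263); 30^4 ≡ 223 (mod 263); 30^8 ≡ 22 (mod 263); 30^16 ≡ 221 (mod 263)
30^20 = 30^4 × 30^16 ≡ 102 (mod 263)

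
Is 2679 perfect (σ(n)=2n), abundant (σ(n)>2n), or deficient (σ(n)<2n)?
deficient

Proper divisors of 2679: sum = 1 + 3 + 19 + 47 + 57 + 141 + 893 = 1161
Since 1161 < 2679, 2679 is deficient.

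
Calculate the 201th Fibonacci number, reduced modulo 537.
196

Matrix identity: Q^n = [[F_(n+1), F_n], [F_n, F_(n-1)]] with Q = [[1,1],[1,0]].
n = 201 = 11001001₂. Square-and-multiply, entries mod 537:
Q^1 = [[1,1],[1,0]]
Q^3 = (Q^1)²·Q = [[3,2],[2,1]]
Q^6 = (Q^3)² = [[13,8],[8,5]]
Q^12 = (Q^6)² = [[233,144],[144,89]]
Q^25 = (Q^12)²·Q = [[31,382],[382,186]]
Q^50 = (Q^25)² = [[284,196],[196,88]]
Q^100 = (Q^50)² = [[395,417],[417,515]]
Q^201 = (Q^100)²·Q = [[7,196],[196,348]]
F_201 mod 537 = Q^201[0][1] = 196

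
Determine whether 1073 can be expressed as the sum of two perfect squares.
7² + 32² (a=7, b=32)

Factorization: 1073 = 29 × 37
By Fermat: n is sum of two squares iff every prime p ≡ 3 (mod 4) appears to even power.
All primes ≡ 3 (mod 4) appear to even power.
Search a = 0, 1, 2, … for 1073 - a² a perfect square: first hit at a = 7: 1073 - 49 = 1024 = 32².
1073 = 7² + 32² = 49 + 1024 ✓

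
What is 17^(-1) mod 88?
57

gcd(17, 88) = 1, so the inverse exists.
Extended Euclidean algorithm on (88, 17):
88 = 5 × 17 + 3  ⟹  3 = (1)·88 + (-5)·17
17 = 5 × 3 + 2  ⟹  2 = (-5)·88 + (26)·17
3 = 1 × 2 + 1  ⟹  1 = (6)·88 + (-31)·17
So (-31)·17 ≡ 1 (mod 88), i.e. 17^(-1) ≡ -31 ≡ 57 (mod 88).
Check: 17 × 57 = 969 ≡ 1 (mod 88)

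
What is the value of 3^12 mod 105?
36

Repeated squaring. Binary of 12 = 1100.
3^1 ≡ 3 (mod 105); 3^2 ≡ 9 (mod 105); 3^4 ≡ 81 (mod 105); 3^8 ≡ 51 (mod 105)
3^12 = 3^4 × 3^8 ≡ 36 (mod 105)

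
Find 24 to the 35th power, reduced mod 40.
24

Repeated squaring. Binary of 35 = 100011.
24^1 ≡ 24 (mod 40); 24^2 ≡ 16 (mod 40); 24^4 ≡ 16 (mod 40); 24^8 ≡ 16 (mod 40); 24^16 ≡ 16 (mod 40); 24^32 ≡ 16 (mod 40)
24^35 = 24^1 × 24^2 × 24^32 ≡ 24 (mod 40)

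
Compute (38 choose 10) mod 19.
0

Using Lucas' theorem:
Write n=38 and k=10 in base 19:
n in base 19: [2, 0]
k in base 19: [0, 10]
C(38,10) mod 19 = ∏ C(n_i, k_i) mod 19
Digit binomials (mod 19): C(2,0) = 1; C(0,10) = 0 (k_i > n_i)
Product: 1 × 0 = 0 ≡ 0 (mod 19)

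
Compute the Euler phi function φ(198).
60

198 = 2 × 3^2 × 11
φ(n) = n × ∏(1 - 1/p) for each prime p dividing n
φ(198) = 198 × (1 - 1/2) × (1 - 1/3) × (1 - 1/11) = 60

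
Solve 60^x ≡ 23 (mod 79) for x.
52

Baby-step giant-step with step n = ⌈√79⌉ = 9.
Baby steps 60^j mod 79 (j:value) for j=0..8: 0:1, 1:60, 2:45, 3:14, 4:50, 5:77, 6:38, 7:68, 8:51.
Giant-step multiplier: 60^(-9) ≡ 60^(78-9) = 60^69 ≡ 15 (mod 79).
Giant steps γ_i = 23·15^i mod 79: γ_0=23, γ_1=29, γ_2=40, γ_3=47, γ_4=73, γ_5=68 (in table at j=7).
x = i·n + j = 5·9 + 7 = 52.
Check: 60^52 ≡ 23 (mod 79).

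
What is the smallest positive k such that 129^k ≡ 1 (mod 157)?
4

157 is prime, so ord(129) divides φ(157) = 156.
Divisors of 156: 1, 2, 3, 4, 6, 12, 13, 26, 39, 52, 78, 156.
Repeated squaring: 129^1 ≡ 129, 129^2 ≡ 156, 129^4 ≡ 1, 129^8 ≡ 1, 129^16 ≡ 1, 129^32 ≡ 1, 129^64 ≡ 1, 129^128 ≡ 1 (mod 157).
Test 129^d mod 157 for each divisor d in increasing order:
129^1 ≡ 129
129^2 ≡ 156
129^3 = 129^2·129^1 ≡ 28
129^4 ≡ 1  ← first divisor giving 1
The order is 4.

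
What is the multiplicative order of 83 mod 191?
190

191 is prime, so ord(83) divides φ(191) = 190.
Divisors of 190: 1, 2, 5, 10, 19, 38, 95, 190.
Repeated squaring: 83^1 ≡ 83, 83^2 ≡ 13, 83^4 ≡ 169, 83^8 ≡ 102, 83^16 ≡ 90, 83^32 ≡ 78, 83^64 ≡ 163, 83^128 ≡ 20 (mod 191).
Test 83^d mod 191 for each divisor d in increasing order:
83^1 ≡ 83
83^2 ≡ 13
83^5 = 83^4·83^1 ≡ 84
83^10 = 83^8·83^2 ≡ 180
83^19 = 83^16·83^2·83^1 ≡ 82
83^38 = 83^32·83^4·83^2 ≡ 39
83^95 = 83^64·83^16·83^8·83^4·83^2·83^1 ≡ 190
83^190 = 83^128·83^32·83^16·83^8·83^4·83^2 ≡ 1  ← first divisor giving 1
The order is 190.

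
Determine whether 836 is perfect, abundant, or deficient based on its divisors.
abundant

Proper divisors of 836: sum = 1 + 2 + 4 + 11 + 19 + 22 + 38 + 44 + 76 + 209 + 418 = 844
Since 844 > 836, 836 is abundant.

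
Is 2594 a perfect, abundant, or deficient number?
deficient

Proper divisors of 2594: sum = 1 + 2 + 1297 = 1300
Since 1300 < 2594, 2594 is deficient.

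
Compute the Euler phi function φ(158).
78

158 = 2 × 79
φ(n) = n × ∏(1 - 1/p) for each prime p dividing n
φ(158) = 158 × (1 - 1/2) × (1 - 1/79) = 78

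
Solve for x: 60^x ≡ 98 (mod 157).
123

Baby-step giant-step with step n = ⌈√157⌉ = 13.
Baby steps 60^j mod 157 (j:value) for j=0..12: 0:1, 1:60, 2:146, 3:125, 4:121, 5:38, 6:82, 7:53, 8:40, 9:45, 10:31, 11:133, 12:130.
Giant-step multiplier: 60^(-13) ≡ 60^(156-13) = 60^143 ≡ 135 (mod 157).
Giant steps γ_i = 98·135^i mod 157: γ_0=98, γ_1=42, γ_2=18, γ_3=75, γ_4=77, γ_5=33, γ_6=59, γ_7=115, γ_8=139, γ_9=82 (in table at j=6).
x = i·n + j = 9·13 + 6 = 123.
Check: 60^123 ≡ 98 (mod 157).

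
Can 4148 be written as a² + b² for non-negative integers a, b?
28² + 58² (a=28, b=58)

Factorization: 4148 = 2^2 × 17 × 61
By Fermat: n is sum of two squares iff every prime p ≡ 3 (mod 4) appears to even power.
All primes ≡ 3 (mod 4) appear to even power.
Search a = 0, 1, 2, … for 4148 - a² a perfect square: first hit at a = 28: 4148 - 784 = 3364 = 58².
4148 = 28² + 58² = 784 + 3364 ✓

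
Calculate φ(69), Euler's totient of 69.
44

69 = 3 × 23
φ(n) = n × ∏(1 - 1/p) for each prime p dividing n
φ(69) = 69 × (1 - 1/3) × (1 - 1/23) = 44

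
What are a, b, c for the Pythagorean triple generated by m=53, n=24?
(2233, 2544, 3385)

Euclid's formula: a = m² - n², b = 2mn, c = m² + n²
m = 53, n = 24
a = 53² - 24² = 2809 - 576 = 2233
b = 2 × 53 × 24 = 2544
c = 53² + 24² = 2809 + 576 = 3385
Verification: 2233² + 2544² = 4986289 + 6471936 = 11458225 = 3385² ✓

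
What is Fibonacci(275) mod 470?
45

Matrix identity: Q^n = [[F_(n+1), F_n], [F_n, F_(n-1)]] with Q = [[1,1],[1,0]].
n = 275 = 100010011₂. Square-and-multiply, entries mod 470:
Q^1 = [[1,1],[1,0]]
Q^2 = (Q^1)² = [[2,1],[1,1]]
Q^4 = (Q^2)² = [[5,3],[3,2]]
Q^8 = (Q^4)² = [[34,21],[21,13]]
Q^17 = (Q^8)²·Q = [[234,187],[187,47]]
Q^34 = (Q^17)² = [[425,377],[377,48]]
Q^68 = (Q^34)² = [[334,191],[191,143]]
Q^137 = (Q^68)²·Q = [[384,457],[457,397]]
Q^275 = (Q^137)²·Q = [[232,45],[45,187]]
F_275 mod 470 = Q^275[0][1] = 45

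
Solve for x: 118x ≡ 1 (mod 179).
44

gcd(118, 179) = 1, so the inverse exists.
Extended Euclidean algorithm on (179, 118):
179 = 1 × 118 + 61  ⟹  61 = (1)·179 + (-1)·118
118 = 1 × 61 + 57  ⟹  57 = (-1)·179 + (2)·118
61 = 1 × 57 + 4  ⟹  4 = (2)·179 + (-3)·118
57 = 14 × 4 + 1  ⟹  1 = (-29)·179 + (44)·118
So (44)·118 ≡ 1 (mod 179), i.e. 118^(-1) ≡ 44 (mod 179).
Check: 118 × 44 = 5192 ≡ 1 (mod 179)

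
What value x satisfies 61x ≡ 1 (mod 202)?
53

gcd(61, 202) = 1, so the inverse exists.
Extended Euclidean algorithm on (202, 61):
202 = 3 × 61 + 19  ⟹  19 = (1)·202 + (-3)·61
61 = 3 × 19 + 4  ⟹  4 = (-3)·202 + (10)·61
19 = 4 × 4 + 3  ⟹  3 = (13)·202 + (-43)·61
4 = 1 × 3 + 1  ⟹  1 = (-16)·202 + (53)·61
So (53)·61 ≡ 1 (mod 202), i.e. 61^(-1) ≡ 53 (mod 202).
Check: 61 × 53 = 3233 ≡ 1 (mod 202)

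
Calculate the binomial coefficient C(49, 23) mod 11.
8

Using Lucas' theorem:
Write n=49 and k=23 in base 11:
n in base 11: [4, 5]
k in base 11: [2, 1]
C(49,23) mod 11 = ∏ C(n_i, k_i) mod 11
Digit binomials (mod 11): C(4,2) = 6; C(5,1) = 5
Product: 6 × 5 = 30 ≡ 8 (mod 11)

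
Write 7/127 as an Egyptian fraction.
1/19 + 1/403 + 1/194488 + 1/189127716232

Greedy algorithm:
7/127: ceiling(127/7) = 19, use 1/19
6/2413: ceiling(2413/6) = 403, use 1/403
5/972439: ceiling(972439/5) = 194488, use 1/194488
1/189127716232: ceiling(189127716232/1) = 189127716232, use 1/189127716232
Result: 7/127 = 1/19 + 1/403 + 1/194488 + 1/189127716232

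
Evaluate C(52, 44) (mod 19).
1

Using Lucas' theorem:
Write n=52 and k=44 in base 19:
n in base 19: [2, 14]
k in base 19: [2, 6]
C(52,44) mod 19 = ∏ C(n_i, k_i) mod 19
Digit binomials (mod 19): C(2,2) = 1; C(14,6) = 3003 ≡ 1
Product: 1 × 1 = 1 ≡ 1 (mod 19)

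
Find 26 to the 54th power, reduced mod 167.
42

Repeated squaring. Binary of 54 = 110110.
26^1 ≡ 26 (mod 167); 26^2 ≡ 8 (mod 167); 26^4 ≡ 64 (mod 167); 26^8 ≡ 88 (mod 167); 26^16 ≡ 62 (mod 167); 26^32 ≡ 3 (mod 167)
26^54 = 26^2 × 26^4 × 26^16 × 26^32 ≡ 42 (mod 167)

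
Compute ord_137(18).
34

137 is prime, so ord(18) divides φ(137) = 136.
Divisors of 136: 1, 2, 4, 8, 17, 34, 68, 136.
Repeated squaring: 18^1 ≡ 18, 18^2 ≡ 50, 18^4 ≡ 34, 18^8 ≡ 60, 18^16 ≡ 38, 18^32 ≡ 74, 18^64 ≡ 133, 18^128 ≡ 16 (mod 137).
Test 18^d mod 137 for each divisor d in increasing order:
18^1 ≡ 18
18^2 ≡ 50
18^4 ≡ 34
18^8 ≡ 60
18^17 = 18^16·18^1 ≡ 136
18^34 = 18^32·18^2 ≡ 1  ← first divisor giving 1
The order is 34.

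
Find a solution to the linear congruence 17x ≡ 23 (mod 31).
x ≡ 5 (mod 31)

gcd(17, 31) = 1, which divides 23, so solutions exist.
Find 17^(-1) mod 31 by the extended Euclidean algorithm:
31 = 1 × 17 + 14  ⟹  14 = (1)·31 + (-1)·17
17 = 1 × 14 + 3  ⟹  3 = (-1)·31 + (2)·17
14 = 4 × 3 + 2  ⟹  2 = (5)·31 + (-9)·17
3 = 1 × 2 + 1  ⟹  1 = (-6)·31 + (11)·17
So (11)·17 ≡ 1 (mod 31), i.e. 17^(-1) ≡ 11 (mod 31).
x ≡ 11 × 23 = 253 ≡ 5 (mod 31).
Check: 17 × 5 = 85 ≡ 23 (mod 31).
Unique solution: x ≡ 5 (mod 31)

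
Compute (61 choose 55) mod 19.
0

Using Lucas' theorem:
Write n=61 and k=55 in base 19:
n in base 19: [3, 4]
k in base 19: [2, 17]
C(61,55) mod 19 = ∏ C(n_i, k_i) mod 19
Digit binomials (mod 19): C(3,2) = 3; C(4,17) = 0 (k_i > n_i)
Product: 3 × 0 = 0 ≡ 0 (mod 19)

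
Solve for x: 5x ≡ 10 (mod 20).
x ≡ 2 (mod 4)

gcd(5, 20) = 5, which divides 10, so solutions exist.
Divide through by 5: x ≡ 2 (mod 4).
The coefficient of x is now 1, so x ≡ 2 (mod 4).
Check: 5 × 2 = 10 ≡ 10 (mod 20).
x ≡ 2 (mod 4), giving 5 solutions mod 20.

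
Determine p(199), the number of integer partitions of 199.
3646072432125

p(n) counts ways to write n as a sum of positive integers (order ignored).
Euler's pentagonal recurrence: p(k) = p(k-1) + p(k-2) - p(k-5) - p(k-7) + p(k-12) + p(k-15) - ... (offsets j(3j∓1)/2, signs ++--, p(0)=1, p(<0)=0).
DP table for k = 0..198: p(0)=1, p(1)=1, p(2)=2, p(3)=3, p(4)=5, p(5)=7, p(6)=11, p(7)=15, p(8)=22, p(9)=30, p(10)=42, p(11)=56, p(12)=77, p(13)=101, p(14)=135, p(15)=176, p(16)=231, p(17)=297, p(18)=385, p(19)=490, p(20)=627, p(21)=792, p(22)=1002, p(23)=1255, p(24)=1575, p(25)=1958, p(26)=2436, p(27)=3010, p(28)=3718, p(29)=4565, p(30)=5604, p(31)=6842, p(32)=8349, p(33)=10143, p(34)=12310, p(35)=14883, p(36)=17977, p(37)=21637, p(38)=26015, p(39)=31185, p(40)=37338, p(41)=44583, p(42)=53174, p(43)=63261, p(44)=75175, p(45)=89134, p(46)=105558, p(47)=124754, p(48)=147273, p(49)=173525, p(50)=204226, p(51)=239943, p(52)=281589, p(53)=329931, p(54)=386155, p(55)=451276, p(56)=526823, p(57)=614154, p(58)=715220, p(59)=831820, p(60)=966467, p(61)=1121505, p(62)=1300156, p(63)=1505499, p(64)=1741630, p(65)=2012558, p(66)=2323520, p(67)=2679689, p(68)=3087735, p(69)=3554345, p(70)=4087968, p(71)=4697205, p(72)=5392783, p(73)=6185689, p(74)=7089500, p(75)=8118264, p(76)=9289091, p(77)=10619863, p(78)=12132164, p(79)=13848650, p(80)=15796476, p(81)=18004327, p(82)=20506255, p(83)=23338469, p(84)=26543660, p(85)=30167357, p(86)=34262962, p(87)=38887673, p(88)=44108109, p(89)=49995925, p(90)=56634173, p(91)=64112359, p(92)=72533807, p(93)=82010177, p(94)=92669720, p(95)=104651419, p(96)=118114304, p(97)=133230930, p(98)=150198136, p(99)=169229875, p(100)=190569292, p(101)=214481126, p(102)=241265379, p(103)=271248950, p(104)=304801365, p(105)=342325709, p(106)=384276336, p(107)=431149389, p(108)=483502844, p(109)=541946240, p(110)=607163746, p(111)=679903203, p(112)=761002156, p(113)=851376628, p(114)=952050665, p(115)=1064144451, p(116)=1188908248, p(117)=1327710076, p(118)=1482074143, p(119)=1653668665, p(120)=1844349560, p(121)=2056148051, p(122)=2291320912, p(123)=2552338241, p(124)=2841940500, p(125)=3163127352, p(126)=3519222692, p(127)=3913864295, p(128)=4351078600, p(129)=4835271870, p(130)=5371315400, p(131)=5964539504, p(132)=6620830889, p(133)=7346629512, p(134)=8149040695, p(135)=9035836076, p(136)=10015581680, p(137)=11097645016, p(138)=12292341831, p(139)=13610949895, p(140)=15065878135, p(141)=16670689208, p(142)=18440293320, p(143)=20390982757, p(144)=22540654445, p(145)=24908858009, p(146)=27517052599, p(147)=30388671978, p(148)=33549419497, p(149)=37027355200, p(150)=40853235313, p(151)=45060624582, p(152)=49686288421, p(153)=54770336324, p(154)=60356673280, p(155)=66493182097, p(156)=73232243759, p(157)=80630964769, p(158)=88751778802, p(159)=97662728555, p(160)=107438159466, p(161)=118159068427, p(162)=129913904637, p(163)=142798995930, p(164)=156919475295, p(165)=172389800255, p(166)=189334822579, p(167)=207890420102, p(168)=228204732751, p(169)=250438925115, p(170)=274768617130, p(171)=301384802048, p(172)=330495499613, p(173)=362326859895, p(174)=397125074750, p(175)=435157697830, p(176)=476715857290, p(177)=522115831195, p(178)=571701605655, p(179)=625846753120, p(180)=684957390936, p(181)=749474411781, p(182)=819876908323, p(183)=896684817527, p(184)=980462880430, p(185)=1071823774337, p(186)=1171432692373, p(187)=1280011042268, p(188)=1398341745571, p(189)=1527273599625, p(190)=1667727404093, p(191)=1820701100652, p(192)=1987276856363, p(193)=2168627105469, p(194)=2366022741845, p(195)=2580840212973, p(196)=2814570987591, p(197)=3068829878530, p(198)=3345365983698.
Final step: p(199) = p(198) + p(197) - p(194) - p(192) + p(187) + p(184) - p(177) - p(173) + p(164) + p(159) - p(148) - p(142) + p(129) + p(122) - p(107) - p(99) + p(82) + p(73) - p(54) - p(44) + p(23) + p(12)
= 3345365983698 + 3068829878530 - 2366022741845 - 1987276856363 + 1280011042268 + 980462880430 - 522115831195 - 362326859895 + 156919475295 + 97662728555 - 33549419497 - 18440293320 + 4835271870 + 2291320912 - 431149389 - 169229875 + 20506255 + 6185689 - 386155 - 75175 + 1255 + 77
= 3646072432125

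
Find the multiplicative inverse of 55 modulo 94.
53

gcd(55, 94) = 1, so the inverse exists.
Extended Euclidean algorithm on (94, 55):
94 = 1 × 55 + 39  ⟹  39 = (1)·94 + (-1)·55
55 = 1 × 39 + 16  ⟹  16 = (-1)·94 + (2)·55
39 = 2 × 16 + 7  ⟹  7 = (3)·94 + (-5)·55
16 = 2 × 7 + 2  ⟹  2 = (-7)·94 + (12)·55
7 = 3 × 2 + 1  ⟹  1 = (24)·94 + (-41)·55
So (-41)·55 ≡ 1 (mod 94), i.e. 55^(-1) ≡ -41 ≡ 53 (mod 94).
Check: 55 × 53 = 2915 ≡ 1 (mod 94)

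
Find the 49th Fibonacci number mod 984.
649

Matrix identity: Q^n = [[F_(n+1), F_n], [F_n, F_(n-1)]] with Q = [[1,1],[1,0]].
n = 49 = 110001₂. Square-and-multiply, entries mod 984:
Q^1 = [[1,1],[1,0]]
Q^3 = (Q^1)²·Q = [[3,2],[2,1]]
Q^6 = (Q^3)² = [[13,8],[8,5]]
Q^12 = (Q^6)² = [[233,144],[144,89]]
Q^24 = (Q^12)² = [[241,120],[120,121]]
Q^49 = (Q^24)²·Q = [[793,649],[649,144]]
F_49 mod 984 = Q^49[0][1] = 649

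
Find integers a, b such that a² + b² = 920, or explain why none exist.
Not possible

Factorization: 920 = 2^3 × 5 × 23
By Fermat: n is sum of two squares iff every prime p ≡ 3 (mod 4) appears to even power.
Prime(s) ≡ 3 (mod 4) with odd exponent: [(23, 1)]
Therefore 920 cannot be expressed as a² + b².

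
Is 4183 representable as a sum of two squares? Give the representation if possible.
Not possible

Factorization: 4183 = 47 × 89
By Fermat: n is sum of two squares iff every prime p ≡ 3 (mod 4) appears to even power.
Prime(s) ≡ 3 (mod 4) with odd exponent: [(47, 1)]
Therefore 4183 cannot be expressed as a² + b².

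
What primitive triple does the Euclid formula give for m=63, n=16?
(3713, 2016, 4225)

Euclid's formula: a = m² - n², b = 2mn, c = m² + n²
m = 63, n = 16
a = 63² - 16² = 3969 - 256 = 3713
b = 2 × 63 × 16 = 2016
c = 63² + 16² = 3969 + 256 = 4225
Verification: 3713² + 2016² = 13786369 + 4064256 = 17850625 = 4225² ✓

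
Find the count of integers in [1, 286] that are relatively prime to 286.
120

286 = 2 × 11 × 13
φ(n) = n × ∏(1 - 1/p) for each prime p dividing n
φ(286) = 286 × (1 - 1/2) × (1 - 1/11) × (1 - 1/13) = 120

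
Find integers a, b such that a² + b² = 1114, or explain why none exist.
5² + 33² (a=5, b=33)

Factorization: 1114 = 2 × 557
By Fermat: n is sum of two squares iff every prime p ≡ 3 (mod 4) appears to even power.
All primes ≡ 3 (mod 4) appear to even power.
Search a = 0, 1, 2, … for 1114 - a² a perfect square: first hit at a = 5: 1114 - 25 = 1089 = 33².
1114 = 5² + 33² = 25 + 1089 ✓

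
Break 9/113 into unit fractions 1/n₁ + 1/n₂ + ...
1/13 + 1/368 + 1/180198 + 1/48706798608

Greedy algorithm:
9/113: ceiling(113/9) = 13, use 1/13
4/1469: ceiling(1469/4) = 368, use 1/368
3/540592: ceiling(540592/3) = 180198, use 1/180198
1/48706798608: ceiling(48706798608/1) = 48706798608, use 1/48706798608
Result: 9/113 = 1/13 + 1/368 + 1/180198 + 1/48706798608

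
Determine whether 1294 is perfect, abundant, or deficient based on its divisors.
deficient

Proper divisors of 1294: sum = 1 + 2 + 647 = 650
Since 650 < 1294, 1294 is deficient.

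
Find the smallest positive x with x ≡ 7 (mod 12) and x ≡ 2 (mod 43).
475

Using Chinese Remainder Theorem:
M = 12 × 43 = 516
M1 = 43, M2 = 12
y1 = 43^(-1) mod 12 = 7
y2 = 12^(-1) mod 43 = 18
x = (7×43×7 + 2×12×18) mod 516 = 475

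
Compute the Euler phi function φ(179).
178

179 = 179
φ(n) = n × ∏(1 - 1/p) for each prime p dividing n
φ(179) = 179 × (1 - 1/179) = 178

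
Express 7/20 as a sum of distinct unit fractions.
1/3 + 1/60

Greedy algorithm:
7/20: ceiling(20/7) = 3, use 1/3
1/60: ceiling(60/1) = 60, use 1/60
Result: 7/20 = 1/3 + 1/60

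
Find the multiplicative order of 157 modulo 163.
54

163 is prime, so ord(157) divides φ(163) = 162.
Divisors of 162: 1, 2, 3, 6, 9, 18, 27, 54, 81, 162.
Repeated squaring: 157^1 ≡ 157, 157^2 ≡ 36, 157^4 ≡ 155, 157^8 ≡ 64, 157^16 ≡ 21, 157^32 ≡ 115, 157^64 ≡ 22, 157^128 ≡ 158 (mod 163).
Test 157^d mod 163 for each divisor d in increasing order:
157^1 ≡ 157
157^2 ≡ 36
157^3 = 157^2·157^1 ≡ 110
157^6 = 157^4·157^2 ≡ 38
157^9 = 157^8·157^1 ≡ 105
157^18 = 157^16·157^2 ≡ 104
157^27 = 157^16·157^8·157^2·157^1 ≡ 162
157^54 = 157^32·157^16·157^4·157^2 ≡ 1  ← first divisor giving 1
The order is 54.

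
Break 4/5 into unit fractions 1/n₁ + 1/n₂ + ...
1/2 + 1/4 + 1/20

Greedy algorithm:
4/5: ceiling(5/4) = 2, use 1/2
3/10: ceiling(10/3) = 4, use 1/4
1/20: ceiling(20/1) = 20, use 1/20
Result: 4/5 = 1/2 + 1/4 + 1/20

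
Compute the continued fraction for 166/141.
[1; 5, 1, 1, 1, 3, 2]

Euclidean algorithm steps:
166 = 1 × 141 + 25
141 = 5 × 25 + 16
25 = 1 × 16 + 9
16 = 1 × 9 + 7
9 = 1 × 7 + 2
7 = 3 × 2 + 1
2 = 2 × 1 + 0
Continued fraction: [1; 5, 1, 1, 1, 3, 2]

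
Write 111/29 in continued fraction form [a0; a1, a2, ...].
[3; 1, 4, 1, 4]

Euclidean algorithm steps:
111 = 3 × 29 + 24
29 = 1 × 24 + 5
24 = 4 × 5 + 4
5 = 1 × 4 + 1
4 = 4 × 1 + 0
Continued fraction: [3; 1, 4, 1, 4]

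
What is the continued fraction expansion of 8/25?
[0; 3, 8]

Euclidean algorithm steps:
8 = 0 × 25 + 8
25 = 3 × 8 + 1
8 = 8 × 1 + 0
Continued fraction: [0; 3, 8]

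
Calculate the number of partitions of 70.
4087968

p(n) counts ways to write n as a sum of positive integers (order ignored).
Euler's pentagonal recurrence: p(k) = p(k-1) + p(k-2) - p(k-5) - p(k-7) + p(k-12) + p(k-15) - ... (offsets j(3j∓1)/2, signs ++--, p(0)=1, p(<0)=0).
DP table for k = 0..69: p(0)=1, p(1)=1, p(2)=2, p(3)=3, p(4)=5, p(5)=7, p(6)=11, p(7)=15, p(8)=22, p(9)=30, p(10)=42, p(11)=56, p(12)=77, p(13)=101, p(14)=135, p(15)=176, p(16)=231, p(17)=297, p(18)=385, p(19)=490, p(20)=627, p(21)=792, p(22)=1002, p(23)=1255, p(24)=1575, p(25)=1958, p(26)=2436, p(27)=3010, p(28)=3718, p(29)=4565, p(30)=5604, p(31)=6842, p(32)=8349, p(33)=10143, p(34)=12310, p(35)=14883, p(36)=17977, p(37)=21637, p(38)=26015, p(39)=31185, p(40)=37338, p(41)=44583, p(42)=53174, p(43)=63261, p(44)=75175, p(45)=89134, p(46)=105558, p(47)=124754, p(48)=147273, p(49)=173525, p(50)=204226, p(51)=239943, p(52)=281589, p(53)=329931, p(54)=386155, p(55)=451276, p(56)=526823, p(57)=614154, p(58)=715220, p(59)=831820, p(60)=966467, p(61)=1121505, p(62)=1300156, p(63)=1505499, p(64)=1741630, p(65)=2012558, p(66)=2323520, p(67)=2679689, p(68)=3087735, p(69)=3554345.
Final step: p(70) = p(69) + p(68) - p(65) - p(63) + p(58) + p(55) - p(48) - p(44) + p(35) + p(30) - p(19) - p(13) + p(0)
= 3554345 + 3087735 - 2012558 - 1505499 + 715220 + 451276 - 147273 - 75175 + 14883 + 5604 - 490 - 101 + 1
= 4087968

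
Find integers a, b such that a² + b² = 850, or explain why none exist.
3² + 29² (a=3, b=29)

Factorization: 850 = 2 × 5^2 × 17
By Fermat: n is sum of two squares iff every prime p ≡ 3 (mod 4) appears to even power.
All primes ≡ 3 (mod 4) appear to even power.
Search a = 0, 1, 2, … for 850 - a² a perfect square: first hit at a = 3: 850 - 9 = 841 = 29².
850 = 3² + 29² = 9 + 841 ✓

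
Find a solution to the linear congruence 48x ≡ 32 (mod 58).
x ≡ 20 (mod 29)

gcd(48, 58) = 2, which divides 32, so solutions exist.
Divide through by 2: 24x ≡ 16 (mod 29).
Find 24^(-1) mod 29 by the extended Euclidean algorithm:
29 = 1 × 24 + 5  ⟹  5 = (1)·29 + (-1)·24
24 = 4 × 5 + 4  ⟹  4 = (-4)·29 + (5)·24
5 = 1 × 4 + 1  ⟹  1 = (5)·29 + (-6)·24
So (-6)·24 ≡ 1 (mod 29), i.e. 24^(-1) ≡ -6 ≡ 23 (mod 29).
x ≡ 23 × 16 = 368 ≡ 20 (mod 29).
Check: 48 × 20 = 960 ≡ 32 (mod 58).
x ≡ 20 (mod 29), giving 2 solutions mod 58.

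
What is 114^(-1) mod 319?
14

gcd(114, 319) = 1, so the inverse exists.
Extended Euclidean algorithm on (319, 114):
319 = 2 × 114 + 91  ⟹  91 = (1)·319 + (-2)·114
114 = 1 × 91 + 23  ⟹  23 = (-1)·319 + (3)·114
91 = 3 × 23 + 22  ⟹  22 = (4)·319 + (-11)·114
23 = 1 × 22 + 1  ⟹  1 = (-5)·319 + (14)·114
So (14)·114 ≡ 1 (mod 319), i.e. 114^(-1) ≡ 14 (mod 319).
Check: 114 × 14 = 1596 ≡ 1 (mod 319)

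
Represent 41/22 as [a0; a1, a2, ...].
[1; 1, 6, 3]

Euclidean algorithm steps:
41 = 1 × 22 + 19
22 = 1 × 19 + 3
19 = 6 × 3 + 1
3 = 3 × 1 + 0
Continued fraction: [1; 1, 6, 3]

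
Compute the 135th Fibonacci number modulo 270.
250

Matrix identity: Q^n = [[F_(n+1), F_n], [F_n, F_(n-1)]] with Q = [[1,1],[1,0]].
n = 135 = 10000111₂. Square-and-multiply, entries mod 270:
Q^1 = [[1,1],[1,0]]
Q^2 = (Q^1)² = [[2,1],[1,1]]
Q^4 = (Q^2)² = [[5,3],[3,2]]
Q^8 = (Q^4)² = [[34,21],[21,13]]
Q^16 = (Q^8)² = [[247,177],[177,70]]
Q^33 = (Q^16)²·Q = [[217,268],[268,219]]
Q^67 = (Q^33)²·Q = [[51,113],[113,208]]
Q^135 = (Q^67)²·Q = [[87,250],[250,107]]
F_135 mod 270 = Q^135[0][1] = 250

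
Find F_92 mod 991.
31

Matrix identity: Q^n = [[F_(n+1), F_n], [F_n, F_(n-1)]] with Q = [[1,1],[1,0]].
n = 92 = 1011100₂. Square-and-multiply, entries mod 991:
Q^1 = [[1,1],[1,0]]
Q^2 = (Q^1)² = [[2,1],[1,1]]
Q^5 = (Q^2)²·Q = [[8,5],[5,3]]
Q^11 = (Q^5)²·Q = [[144,89],[89,55]]
Q^23 = (Q^11)²·Q = [[782,909],[909,864]]
Q^46 = (Q^23)² = [[855,795],[795,60]]
Q^92 = (Q^46)² = [[425,31],[31,394]]
F_92 mod 991 = Q^92[0][1] = 31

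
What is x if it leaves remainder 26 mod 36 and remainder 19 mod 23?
134

Using Chinese Remainder Theorem:
M = 36 × 23 = 828
M1 = 23, M2 = 36
y1 = 23^(-1) mod 36 = 11
y2 = 36^(-1) mod 23 = 16
x = (26×23×11 + 19×36×16) mod 828 = 134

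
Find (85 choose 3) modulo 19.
8

Using Lucas' theorem:
Write n=85 and k=3 in base 19:
n in base 19: [4, 9]
k in base 19: [0, 3]
C(85,3) mod 19 = ∏ C(n_i, k_i) mod 19
Digit binomials (mod 19): C(4,0) = 1; C(9,3) = 84 ≡ 8
Product: 1 × 8 = 8 ≡ 8 (mod 19)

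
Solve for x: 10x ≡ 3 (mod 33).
x ≡ 30 (mod 33)

gcd(10, 33) = 1, which divides 3, so solutions exist.
Find 10^(-1) mod 33 by the extended Euclidean algorithm:
33 = 3 × 10 + 3  ⟹  3 = (1)·33 + (-3)·10
10 = 3 × 3 + 1  ⟹  1 = (-3)·33 + (10)·10
So (10)·10 ≡ 1 (mod 33), i.e. 10^(-1) ≡ 10 (mod 33).
x ≡ 10 × 3 = 30 ≡ 30 (mod 33).
Check: 10 × 30 = 300 ≡ 3 (mod 33).
Unique solution: x ≡ 30 (mod 33)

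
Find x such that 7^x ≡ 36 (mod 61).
26

Baby-step giant-step with step n = ⌈√61⌉ = 8.
Baby steps 7^j mod 61 (j:value) for j=0..7: 0:1, 1:7, 2:49, 3:38, 4:22, 5:32, 6:41, 7:43.
Giant-step multiplier: 7^(-8) ≡ 7^(60-8) = 7^52 ≡ 15 (mod 61).
Giant steps γ_i = 36·15^i mod 61: γ_0=36, γ_1=52, γ_2=48, γ_3=49 (in table at j=2).
x = i·n + j = 3·8 + 2 = 26.
Check: 7^26 ≡ 36 (mod 61).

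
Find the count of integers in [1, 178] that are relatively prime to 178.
88

178 = 2 × 89
φ(n) = n × ∏(1 - 1/p) for each prime p dividing n
φ(178) = 178 × (1 - 1/2) × (1 - 1/89) = 88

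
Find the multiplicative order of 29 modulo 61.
12

61 is prime, so ord(29) divides φ(61) = 60.
Divisors of 60: 1, 2, 3, 4, 5, 6, 10, 12, 15, 20, 30, 60.
Repeated squaring: 29^1 ≡ 29, 29^2 ≡ 48, 29^4 ≡ 47, 29^8 ≡ 13, 29^16 ≡ 47, 29^32 ≡ 13 (mod 61).
Test 29^d mod 61 for each divisor d in increasing order:
29^1 ≡ 29
29^2 ≡ 48
29^3 = 29^2·29^1 ≡ 50
29^4 ≡ 47
29^5 = 29^4·29^1 ≡ 21
29^6 = 29^4·29^2 ≡ 60
29^10 = 29^8·29^2 ≡ 14
29^12 = 29^8·29^4 ≡ 1  ← first divisor giving 1
The order is 12.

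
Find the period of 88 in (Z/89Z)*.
2

89 is prime, so ord(88) divides φ(89) = 88.
Divisors of 88: 1, 2, 4, 8, 11, 22, 44, 88.
Repeated squaring: 88^1 ≡ 88, 88^2 ≡ 1, 88^4 ≡ 1, 88^8 ≡ 1, 88^16 ≡ 1, 88^32 ≡ 1, 88^64 ≡ 1 (mod 89).
Test 88^d mod 89 for each divisor d in increasing order:
88^1 ≡ 88
88^2 ≡ 1  ← first divisor giving 1
The order is 2.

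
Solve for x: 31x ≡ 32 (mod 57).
x ≡ 47 (mod 57)

gcd(31, 57) = 1, which divides 32, so solutions exist.
Find 31^(-1) mod 57 by the extended Euclidean algorithm:
57 = 1 × 31 + 26  ⟹  26 = (1)·57 + (-1)·31
31 = 1 × 26 + 5  ⟹  5 = (-1)·57 + (2)·31
26 = 5 × 5 + 1  ⟹  1 = (6)·57 + (-11)·31
So (-11)·31 ≡ 1 (mod 57), i.e. 31^(-1) ≡ -11 ≡ 46 (mod 57).
x ≡ 46 × 32 = 1472 ≡ 47 (mod 57).
Check: 31 × 47 = 1457 ≡ 32 (mod 57).
Unique solution: x ≡ 47 (mod 57)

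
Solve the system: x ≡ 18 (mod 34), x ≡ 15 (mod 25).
290

Using Chinese Remainder Theorem:
M = 34 × 25 = 850
M1 = 25, M2 = 34
y1 = 25^(-1) mod 34 = 15
y2 = 34^(-1) mod 25 = 14
x = (18×25×15 + 15×34×14) mod 850 = 290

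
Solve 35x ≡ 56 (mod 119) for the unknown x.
x ≡ 5 (mod 17)

gcd(35, 119) = 7, which divides 56, so solutions exist.
Divide through by 7: 5x ≡ 8 (mod 17).
Find 5^(-1) mod 17 by the extended Euclidean algorithm:
17 = 3 × 5 + 2  ⟹  2 = (1)·17 + (-3)·5
5 = 2 × 2 + 1  ⟹  1 = (-2)·17 + (7)·5
So (7)·5 ≡ 1 (mod 17), i.e. 5^(-1) ≡ 7 (mod 17).
x ≡ 7 × 8 = 56 ≡ 5 (mod 17).
Check: 35 × 5 = 175 ≡ 56 (mod 119).
x ≡ 5 (mod 17), giving 7 solutions mod 119.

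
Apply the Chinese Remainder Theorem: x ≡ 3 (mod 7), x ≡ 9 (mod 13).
87

Using Chinese Remainder Theorem:
M = 7 × 13 = 91
M1 = 13, M2 = 7
y1 = 13^(-1) mod 7 = 6
y2 = 7^(-1) mod 13 = 2
x = (3×13×6 + 9×7×2) mod 91 = 87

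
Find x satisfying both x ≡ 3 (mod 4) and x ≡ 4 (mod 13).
43

Using Chinese Remainder Theorem:
M = 4 × 13 = 52
M1 = 13, M2 = 4
y1 = 13^(-1) mod 4 = 1
y2 = 4^(-1) mod 13 = 10
x = (3×13×1 + 4×4×10) mod 52 = 43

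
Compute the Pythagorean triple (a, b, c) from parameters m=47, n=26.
(1533, 2444, 2885)

Euclid's formula: a = m² - n², b = 2mn, c = m² + n²
m = 47, n = 26
a = 47² - 26² = 2209 - 676 = 1533
b = 2 × 47 × 26 = 2444
c = 47² + 26² = 2209 + 676 = 2885
Verification: 1533² + 2444² = 2350089 + 5973136 = 8323225 = 2885² ✓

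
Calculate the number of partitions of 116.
1188908248

p(n) counts ways to write n as a sum of positive integers (order ignored).
Euler's pentagonal recurrence: p(k) = p(k-1) + p(k-2) - p(k-5) - p(k-7) + p(k-12) + p(k-15) - ... (offsets j(3j∓1)/2, signs ++--, p(0)=1, p(<0)=0).
DP table for k = 0..115: p(0)=1, p(1)=1, p(2)=2, p(3)=3, p(4)=5, p(5)=7, p(6)=11, p(7)=15, p(8)=22, p(9)=30, p(10)=42, p(11)=56, p(12)=77, p(13)=101, p(14)=135, p(15)=176, p(16)=231, p(17)=297, p(18)=385, p(19)=490, p(20)=627, p(21)=792, p(22)=1002, p(23)=1255, p(24)=1575, p(25)=1958, p(26)=2436, p(27)=3010, p(28)=3718, p(29)=4565, p(30)=5604, p(31)=6842, p(32)=8349, p(33)=10143, p(34)=12310, p(35)=14883, p(36)=17977, p(37)=21637, p(38)=26015, p(39)=31185, p(40)=37338, p(41)=44583, p(42)=53174, p(43)=63261, p(44)=75175, p(45)=89134, p(46)=105558, p(47)=124754, p(48)=147273, p(49)=173525, p(50)=204226, p(51)=239943, p(52)=281589, p(53)=329931, p(54)=386155, p(55)=451276, p(56)=526823, p(57)=614154, p(58)=715220, p(59)=831820, p(60)=966467, p(61)=1121505, p(62)=1300156, p(63)=1505499, p(64)=1741630, p(65)=2012558, p(66)=2323520, p(67)=2679689, p(68)=3087735, p(69)=3554345, p(70)=4087968, p(71)=4697205, p(72)=5392783, p(73)=6185689, p(74)=7089500, p(75)=8118264, p(76)=9289091, p(77)=10619863, p(78)=12132164, p(79)=13848650, p(80)=15796476, p(81)=18004327, p(82)=20506255, p(83)=23338469, p(84)=26543660, p(85)=30167357, p(86)=34262962, p(87)=38887673, p(88)=44108109, p(89)=49995925, p(90)=56634173, p(91)=64112359, p(92)=72533807, p(93)=82010177, p(94)=92669720, p(95)=104651419, p(96)=118114304, p(97)=133230930, p(98)=150198136, p(99)=169229875, p(100)=190569292, p(101)=214481126, p(102)=241265379, p(103)=271248950, p(104)=304801365, p(105)=342325709, p(106)=384276336, p(107)=431149389, p(108)=483502844, p(109)=541946240, p(110)=607163746, p(111)=679903203, p(112)=761002156, p(113)=851376628, p(114)=952050665, p(115)=1064144451.
Final step: p(116) = p(115) + p(114) - p(111) - p(109) + p(104) + p(101) - p(94) - p(90) + p(81) + p(76) - p(65) - p(59) + p(46) + p(39) - p(24) - p(16)
= 1064144451 + 952050665 - 679903203 - 541946240 + 304801365 + 214481126 - 92669720 - 56634173 + 18004327 + 9289091 - 2012558 - 831820 + 105558 + 31185 - 1575 - 231
= 1188908248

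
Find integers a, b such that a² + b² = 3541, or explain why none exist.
25² + 54² (a=25, b=54)

Factorization: 3541 = 3541
By Fermat: n is sum of two squares iff every prime p ≡ 3 (mod 4) appears to even power.
All primes ≡ 3 (mod 4) appear to even power.
Search a = 0, 1, 2, … for 3541 - a² a perfect square: first hit at a = 25: 3541 - 625 = 2916 = 54².
3541 = 25² + 54² = 625 + 2916 ✓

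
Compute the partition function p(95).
104651419

p(n) counts ways to write n as a sum of positive integers (order ignored).
Euler's pentagonal recurrence: p(k) = p(k-1) + p(k-2) - p(k-5) - p(k-7) + p(k-12) + p(k-15) - ... (offsets j(3j∓1)/2, signs ++--, p(0)=1, p(<0)=0).
DP table for k = 0..94: p(0)=1, p(1)=1, p(2)=2, p(3)=3, p(4)=5, p(5)=7, p(6)=11, p(7)=15, p(8)=22, p(9)=30, p(10)=42, p(11)=56, p(12)=77, p(13)=101, p(14)=135, p(15)=176, p(16)=231, p(17)=297, p(18)=385, p(19)=490, p(20)=627, p(21)=792, p(22)=1002, p(23)=1255, p(24)=1575, p(25)=1958, p(26)=2436, p(27)=3010, p(28)=3718, p(29)=4565, p(30)=5604, p(31)=6842, p(32)=8349, p(33)=10143, p(34)=12310, p(35)=14883, p(36)=17977, p(37)=21637, p(38)=26015, p(39)=31185, p(40)=37338, p(41)=44583, p(42)=53174, p(43)=63261, p(44)=75175, p(45)=89134, p(46)=105558, p(47)=124754, p(48)=147273, p(49)=173525, p(50)=204226, p(51)=239943, p(52)=281589, p(53)=329931, p(54)=386155, p(55)=451276, p(56)=526823, p(57)=614154, p(58)=715220, p(59)=831820, p(60)=966467, p(61)=1121505, p(62)=1300156, p(63)=1505499, p(64)=1741630, p(65)=2012558, p(66)=2323520, p(67)=2679689, p(68)=3087735, p(69)=3554345, p(70)=4087968, p(71)=4697205, p(72)=5392783, p(73)=6185689, p(74)=7089500, p(75)=8118264, p(76)=9289091, p(77)=10619863, p(78)=12132164, p(79)=13848650, p(80)=15796476, p(81)=18004327, p(82)=20506255, p(83)=23338469, p(84)=26543660, p(85)=30167357, p(86)=34262962, p(87)=38887673, p(88)=44108109, p(89)=49995925, p(90)=56634173, p(91)=64112359, p(92)=72533807, p(93)=82010177, p(94)=92669720.
Final step: p(95) = p(94) + p(93) - p(90) - p(88) + p(83) + p(80) - p(73) - p(69) + p(60) + p(55) - p(44) - p(38) + p(25) + p(18) - p(3)
= 92669720 + 82010177 - 56634173 - 44108109 + 23338469 + 15796476 - 6185689 - 3554345 + 966467 + 451276 - 75175 - 26015 + 1958 + 385 - 3
= 104651419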